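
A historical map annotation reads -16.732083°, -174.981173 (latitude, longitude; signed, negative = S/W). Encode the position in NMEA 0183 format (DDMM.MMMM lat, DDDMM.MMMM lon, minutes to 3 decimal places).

Latitude is negative → S; |value| = 16.732083
Lat: 16° + 0.732083 × 60 = 16° 43.92498′
Longitude is negative → W; |value| = 174.981173
Longitude: 174° + 0.981173 × 60 = 174° 58.87038′

1643.925,S / 17458.870,W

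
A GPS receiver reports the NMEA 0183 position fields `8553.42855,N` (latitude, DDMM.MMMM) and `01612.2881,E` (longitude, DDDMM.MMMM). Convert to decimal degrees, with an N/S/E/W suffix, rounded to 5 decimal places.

85.89048° N, 16.20480° E

Lat: split at 2 digits → 85° and 53.42855′; 85 + 53.42855/60 = 85.890476
Lon: degrees = first 3 digits = 16, minutes = 12.2881; 16 + 12.2881/60 = 16.204802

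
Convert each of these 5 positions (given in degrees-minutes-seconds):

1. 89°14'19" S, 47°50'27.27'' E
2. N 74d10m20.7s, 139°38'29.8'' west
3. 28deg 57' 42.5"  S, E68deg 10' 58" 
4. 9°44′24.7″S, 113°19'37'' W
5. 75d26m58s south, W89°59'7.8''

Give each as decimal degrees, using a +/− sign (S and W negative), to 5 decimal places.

1. -89.23861, 47.84091
2. 74.17242, -139.64161
3. -28.96181, 68.18278
4. -9.74019, -113.32694
5. -75.44944, -89.98550

Point 1:
  φ: 89 + 14/60 + 19/3600 = 89.238611
  S → negative
  Lon: 47° + 50/60 + 27.27/3600 = 47 + 0.833333 + 0.007575 = 47.840908
  E ⇒ keep positive
Point 2:
  Lat: 10′ + 20.7″ = 10.34500′; 74 + 10.34500/60 = 74.172417
  N → positive
  Longitude: 139° + 38/60 + 29.8/3600 = 139 + 0.633333 + 0.008278 = 139.641611
  W ⇒ negate
Point 3:
  Latitude: 57′ + 42.5″ = 57.70833′; 28 + 57.70833/60 = 28.961806
  S ⇒ negate
  Longitude: 68 + 10/60 + 58/3600 = 68.182778
  E → positive
Point 4:
  Latitude: 44′ + 24.7″ = 44.41167′; 9 + 44.41167/60 = 9.740194
  S → negative
  Longitude: 113° + 19/60 + 37/3600 = 113 + 0.316667 + 0.010278 = 113.326944
  W ⇒ negate
Point 5:
  Latitude: 75° + 26/60 + 58/3600 = 75 + 0.433333 + 0.016111 = 75.449444
  S → negative
  λ: 89 + 59/60 + 7.8/3600 = 89.985500
  W ⇒ negate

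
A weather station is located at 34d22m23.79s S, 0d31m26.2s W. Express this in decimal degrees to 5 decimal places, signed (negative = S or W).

Latitude: 22′ + 23.79″ = 22.39650′; 34 + 22.39650/60 = 34.373275
S → negative
Longitude: 0° + 31/60 + 26.2/3600 = 0 + 0.516667 + 0.007278 = 0.523944
W → negative

-34.37328, -0.52394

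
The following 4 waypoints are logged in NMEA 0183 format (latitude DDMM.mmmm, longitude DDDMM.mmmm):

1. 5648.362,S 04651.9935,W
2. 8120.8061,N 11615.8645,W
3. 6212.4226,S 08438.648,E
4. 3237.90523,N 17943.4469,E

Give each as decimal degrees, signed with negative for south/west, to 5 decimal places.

1. -56.80603, -46.86656
2. 81.34677, -116.26441
3. -62.20704, 84.64413
4. 32.63175, 179.72412

Point 1:
  φ: split at 2 digits → 56° and 48.362′; 56 + 48.362/60 = 56.806033
  S → negative
  Longitude: degrees = first 3 digits = 46, minutes = 51.9935; 46 + 51.9935/60 = 46.866558
  W ⇒ negate
Point 2:
  φ: degrees = first 2 digits = 81, minutes = 20.8061; 81 + 20.8061/60 = 81.346768
  N → positive
  Lon: split at 3 digits → 116° and 15.8645′; 116 + 15.8645/60 = 116.264408
  W → negative
Point 3:
  Latitude: degrees = first 2 digits = 62, minutes = 12.4226; 62 + 12.4226/60 = 62.207043
  S ⇒ negate
  Lon: split at 3 digits → 084° and 38.648′; 84 + 38.648/60 = 84.644133
  E → positive
Point 4:
  Latitude: split at 2 digits → 32° and 37.90523′; 32 + 37.90523/60 = 32.631754
  N ⇒ keep positive
  Longitude: split at 3 digits → 179° and 43.4469′; 179 + 43.4469/60 = 179.724115
  E → positive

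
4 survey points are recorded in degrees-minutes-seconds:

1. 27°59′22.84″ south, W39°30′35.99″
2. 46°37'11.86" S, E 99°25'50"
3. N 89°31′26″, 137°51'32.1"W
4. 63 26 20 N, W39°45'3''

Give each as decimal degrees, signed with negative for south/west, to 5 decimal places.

1. -27.98968, -39.51000
2. -46.61996, 99.43056
3. 89.52389, -137.85892
4. 63.43889, -39.75083

Point 1:
  Lat: 27 + 59/60 + 22.84/3600 = 27.989678
  S ⇒ negate
  Lon: 30′ + 35.99″ = 30.59983′; 39 + 30.59983/60 = 39.509997
  W ⇒ negate
Point 2:
  φ: 46° + 37/60 + 11.86/3600 = 46 + 0.616667 + 0.003294 = 46.619961
  S → negative
  Longitude: 99 + 25/60 + 50/3600 = 99.430556
  E ⇒ keep positive
Point 3:
  φ: 89 + 31/60 + 26/3600 = 89.523889
  N ⇒ keep positive
  Longitude: 137° + 51/60 + 32.1/3600 = 137 + 0.850000 + 0.008917 = 137.858917
  W ⇒ negate
Point 4:
  φ: 63 + 26/60 + 20/3600 = 63.438889
  N → positive
  Lon: 39 + 45/60 + 3/3600 = 39.750833
  hemisphere W, so the sign is −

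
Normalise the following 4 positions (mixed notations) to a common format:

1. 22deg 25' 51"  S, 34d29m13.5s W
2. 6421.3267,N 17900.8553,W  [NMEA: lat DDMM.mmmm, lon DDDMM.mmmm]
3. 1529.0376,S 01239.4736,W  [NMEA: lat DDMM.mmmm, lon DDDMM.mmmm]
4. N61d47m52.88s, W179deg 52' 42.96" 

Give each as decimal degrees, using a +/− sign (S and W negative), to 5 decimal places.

Point 1:
  Latitude: 22 + 25/60 + 51/3600 = 22.430833
  S → negative
  λ: 34° + 29/60 + 13.5/3600 = 34 + 0.483333 + 0.003750 = 34.487083
  W → negative
Point 2:
  Latitude: split at 2 digits → 64° and 21.3267′; 64 + 21.3267/60 = 64.355445
  N ⇒ keep positive
  Lon: split at 3 digits → 179° and 0.8553′; 179 + 0.8553/60 = 179.014255
  hemisphere W, so the sign is −
Point 3:
  Latitude: degrees = first 2 digits = 15, minutes = 29.0376; 15 + 29.0376/60 = 15.483960
  S → negative
  Longitude: degrees = first 3 digits = 12, minutes = 39.4736; 12 + 39.4736/60 = 12.657893
  W ⇒ negate
Point 4:
  φ: 47′ + 52.88″ = 47.88133′; 61 + 47.88133/60 = 61.798022
  N → positive
  Lon: 179° + 52/60 + 42.96/3600 = 179 + 0.866667 + 0.011933 = 179.878600
  W → negative

1. -22.43083, -34.48708
2. 64.35545, -179.01426
3. -15.48396, -12.65789
4. 61.79802, -179.87860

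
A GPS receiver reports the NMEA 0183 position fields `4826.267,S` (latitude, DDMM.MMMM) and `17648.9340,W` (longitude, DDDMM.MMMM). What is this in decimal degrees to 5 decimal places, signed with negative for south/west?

-48.43778, -176.81557

φ: split at 2 digits → 48° and 26.267′; 48 + 26.267/60 = 48.437783
hemisphere S, so the sign is −
Lon: degrees = first 3 digits = 176, minutes = 48.934; 176 + 48.934/60 = 176.815567
W → negative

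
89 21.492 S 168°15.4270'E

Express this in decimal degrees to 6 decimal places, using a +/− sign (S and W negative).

-89.358200, 168.257117

Latitude: 89 + 21.492/60 = 89.3582000
hemisphere S, so the sign is −
λ: 15.427′ = 0.257117°; total 168.2571167
E → positive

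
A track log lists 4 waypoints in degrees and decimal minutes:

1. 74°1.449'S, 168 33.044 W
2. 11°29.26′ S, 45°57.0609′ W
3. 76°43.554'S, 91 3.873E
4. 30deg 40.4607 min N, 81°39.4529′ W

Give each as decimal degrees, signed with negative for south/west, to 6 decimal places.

1. -74.024150, -168.550733
2. -11.487667, -45.951015
3. -76.725900, 91.064550
4. 30.674345, -81.657548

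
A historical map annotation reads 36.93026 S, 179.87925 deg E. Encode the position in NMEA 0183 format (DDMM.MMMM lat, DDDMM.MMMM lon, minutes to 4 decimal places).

3655.8156,S / 17952.7550,E

Latitude: fractional part 0.930260 → 55.815600 minutes
Longitude: minutes = (179.879250 − 179) × 60 = 52.755000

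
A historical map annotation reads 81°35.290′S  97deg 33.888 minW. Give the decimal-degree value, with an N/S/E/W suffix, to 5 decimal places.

81.58817° S, 97.56480° W

Lat: 35.29′ = 0.588167°; total 81.588167
Lon: 33.888′ = 0.564800°; total 97.564800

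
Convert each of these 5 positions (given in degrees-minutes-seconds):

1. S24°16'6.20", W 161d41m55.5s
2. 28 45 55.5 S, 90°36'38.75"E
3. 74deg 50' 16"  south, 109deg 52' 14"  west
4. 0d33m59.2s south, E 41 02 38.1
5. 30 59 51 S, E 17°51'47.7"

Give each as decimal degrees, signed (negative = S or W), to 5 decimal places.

1. -24.26839, -161.69875
2. -28.76542, 90.61076
3. -74.83778, -109.87056
4. -0.56644, 41.04392
5. -30.99750, 17.86325

Point 1:
  φ: 24 + 16/60 + 6.2/3600 = 24.268389
  S ⇒ negate
  Lon: 161 + 41/60 + 55.5/3600 = 161.698750
  hemisphere W, so the sign is −
Point 2:
  φ: 28 + 45/60 + 55.5/3600 = 28.765417
  S ⇒ negate
  Longitude: 90 + 36/60 + 38.75/3600 = 90.610764
  E ⇒ keep positive
Point 3:
  Lat: 74 + 50/60 + 16/3600 = 74.837778
  hemisphere S, so the sign is −
  Longitude: 109° + 52/60 + 14/3600 = 109 + 0.866667 + 0.003889 = 109.870556
  W → negative
Point 4:
  Lat: 33′ + 59.2″ = 33.98667′; 0 + 33.98667/60 = 0.566444
  hemisphere S, so the sign is −
  Lon: 2′ + 38.1″ = 2.63500′; 41 + 2.63500/60 = 41.043917
  E → positive
Point 5:
  φ: 30 + 59/60 + 51/3600 = 30.997500
  S → negative
  Longitude: 17 + 51/60 + 47.7/3600 = 17.863250
  E ⇒ keep positive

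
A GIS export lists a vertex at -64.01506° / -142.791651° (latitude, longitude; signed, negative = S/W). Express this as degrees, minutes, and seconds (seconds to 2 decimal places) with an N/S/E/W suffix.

64°00′54.22″ S, 142°47′29.94″ W

Latitude is negative → S; |value| = 64.015060
φ: 0.015060 × 60 = 0.90360′ → 0′, remainder × 60 = 54.2160″
Longitude is negative → W; |value| = 142.791651
Longitude: 0.791651° → 47.49906′; 0.49906 × 60 = 29.9436″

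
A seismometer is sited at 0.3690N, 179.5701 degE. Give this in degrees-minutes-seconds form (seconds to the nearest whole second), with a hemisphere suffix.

Lat: 0.369000° → 22.14000′; 0.14000 × 60 = 8.40″
λ: 0.570100° → 34.20600′; 0.20600 × 60 = 12.36″

0°22′8″ N, 179°34′12″ E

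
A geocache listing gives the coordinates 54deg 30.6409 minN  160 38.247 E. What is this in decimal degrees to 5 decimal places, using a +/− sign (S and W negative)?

Latitude: 30.6409′ = 0.510682°; total 54.510682
N → positive
Lon: 160 + 38.247/60 = 160.637450
E ⇒ keep positive

54.51068, 160.63745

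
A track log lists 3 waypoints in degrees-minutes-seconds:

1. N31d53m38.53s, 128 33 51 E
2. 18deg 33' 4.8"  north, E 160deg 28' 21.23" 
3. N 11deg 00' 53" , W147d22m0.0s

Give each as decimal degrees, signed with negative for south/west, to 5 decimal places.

Point 1:
  Latitude: 31 + 53/60 + 38.53/3600 = 31.894036
  N ⇒ keep positive
  λ: 128° + 33/60 + 51/3600 = 128 + 0.550000 + 0.014167 = 128.564167
  E ⇒ keep positive
Point 2:
  Lat: 33′ + 4.8″ = 33.08000′; 18 + 33.08000/60 = 18.551333
  N ⇒ keep positive
  λ: 160° + 28/60 + 21.23/3600 = 160 + 0.466667 + 0.005897 = 160.472564
  E ⇒ keep positive
Point 3:
  φ: 0′ + 53″ = 0.88333′; 11 + 0.88333/60 = 11.014722
  N → positive
  Lon: 147 + 22/60 + 0/3600 = 147.366667
  hemisphere W, so the sign is −

1. 31.89404, 128.56417
2. 18.55133, 160.47256
3. 11.01472, -147.36667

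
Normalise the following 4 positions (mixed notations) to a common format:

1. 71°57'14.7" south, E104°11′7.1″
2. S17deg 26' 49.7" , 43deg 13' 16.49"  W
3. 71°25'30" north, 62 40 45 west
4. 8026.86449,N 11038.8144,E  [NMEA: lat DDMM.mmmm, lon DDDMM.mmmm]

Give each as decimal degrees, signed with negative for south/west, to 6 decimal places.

1. -71.954083, 104.185306
2. -17.447139, -43.221247
3. 71.425000, -62.679167
4. 80.447742, 110.646907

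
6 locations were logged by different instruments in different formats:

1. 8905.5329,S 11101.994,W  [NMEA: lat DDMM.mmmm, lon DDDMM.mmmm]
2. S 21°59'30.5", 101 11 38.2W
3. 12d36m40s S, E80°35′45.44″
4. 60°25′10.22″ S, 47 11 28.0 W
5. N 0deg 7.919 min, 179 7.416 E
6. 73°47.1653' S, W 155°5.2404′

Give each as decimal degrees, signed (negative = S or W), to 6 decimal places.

Point 1:
  φ: degrees = first 2 digits = 89, minutes = 5.5329; 89 + 5.5329/60 = 89.0922150
  hemisphere S, so the sign is −
  Lon: degrees = first 3 digits = 111, minutes = 1.994; 111 + 1.994/60 = 111.0332333
  W → negative
Point 2:
  φ: 59′ + 30.5″ = 59.50833′; 21 + 59.50833/60 = 21.9918056
  hemisphere S, so the sign is −
  λ: 101° + 11/60 + 38.2/3600 = 101 + 0.183333 + 0.010611 = 101.1939444
  W ⇒ negate
Point 3:
  Latitude: 12° + 36/60 + 40/3600 = 12 + 0.600000 + 0.011111 = 12.6111111
  S ⇒ negate
  Longitude: 35′ + 45.44″ = 35.75733′; 80 + 35.75733/60 = 80.5959556
  E ⇒ keep positive
Point 4:
  φ: 60° + 25/60 + 10.22/3600 = 60 + 0.416667 + 0.002839 = 60.4195056
  hemisphere S, so the sign is −
  Longitude: 11′ + 28″ = 11.46667′; 47 + 11.46667/60 = 47.1911111
  W → negative
Point 5:
  Latitude: 0 + 7.919/60 = 0.1319833
  N → positive
  λ: 7.416′ = 0.123600°; total 179.1236000
  E → positive
Point 6:
  Latitude: 47.1653′ = 0.786088°; total 73.7860883
  S ⇒ negate
  Lon: 5.2404′ = 0.087340°; total 155.0873400
  hemisphere W, so the sign is −

1. -89.092215, -111.033233
2. -21.991806, -101.193944
3. -12.611111, 80.595956
4. -60.419506, -47.191111
5. 0.131983, 179.123600
6. -73.786088, -155.087340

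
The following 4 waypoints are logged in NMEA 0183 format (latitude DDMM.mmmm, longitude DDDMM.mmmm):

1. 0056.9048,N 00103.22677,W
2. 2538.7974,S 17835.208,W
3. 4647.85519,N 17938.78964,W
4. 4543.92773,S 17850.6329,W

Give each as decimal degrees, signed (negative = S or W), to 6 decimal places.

Point 1:
  φ: degrees = first 2 digits = 0, minutes = 56.9048; 0 + 56.9048/60 = 0.9484133
  N → positive
  Lon: split at 3 digits → 001° and 3.22677′; 1 + 3.22677/60 = 1.0537795
  W ⇒ negate
Point 2:
  Latitude: split at 2 digits → 25° and 38.7974′; 25 + 38.7974/60 = 25.6466233
  S ⇒ negate
  Longitude: degrees = first 3 digits = 178, minutes = 35.208; 178 + 35.208/60 = 178.5868000
  hemisphere W, so the sign is −
Point 3:
  Latitude: degrees = first 2 digits = 46, minutes = 47.85519; 46 + 47.85519/60 = 46.7975865
  N ⇒ keep positive
  λ: split at 3 digits → 179° and 38.78964′; 179 + 38.78964/60 = 179.6464940
  hemisphere W, so the sign is −
Point 4:
  φ: split at 2 digits → 45° and 43.92773′; 45 + 43.92773/60 = 45.7321288
  S ⇒ negate
  Lon: split at 3 digits → 178° and 50.6329′; 178 + 50.6329/60 = 178.8438817
  W ⇒ negate

1. 0.948413, -1.053780
2. -25.646623, -178.586800
3. 46.797587, -179.646494
4. -45.732129, -178.843882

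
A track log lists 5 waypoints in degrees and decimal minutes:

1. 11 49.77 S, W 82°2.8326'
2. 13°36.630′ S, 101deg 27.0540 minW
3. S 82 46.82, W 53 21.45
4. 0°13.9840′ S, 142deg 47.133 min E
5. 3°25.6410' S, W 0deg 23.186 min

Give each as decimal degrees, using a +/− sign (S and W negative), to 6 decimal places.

1. -11.829500, -82.047210
2. -13.610500, -101.450900
3. -82.780333, -53.357500
4. -0.233067, 142.785550
5. -3.427350, -0.386433

Point 1:
  Lat: 49.77′ = 0.829500°; total 11.8295000
  hemisphere S, so the sign is −
  Lon: 82 + 2.8326/60 = 82.0472100
  hemisphere W, so the sign is −
Point 2:
  Lat: 13 + 36.63/60 = 13.6105000
  hemisphere S, so the sign is −
  Longitude: 101 + 27.054/60 = 101.4509000
  W ⇒ negate
Point 3:
  φ: 46.82′ = 0.780333°; total 82.7803333
  S ⇒ negate
  Lon: 21.45′ = 0.357500°; total 53.3575000
  W ⇒ negate
Point 4:
  Lat: 13.984′ = 0.233067°; total 0.2330667
  S → negative
  λ: 47.133′ = 0.785550°; total 142.7855500
  E ⇒ keep positive
Point 5:
  φ: 3 + 25.641/60 = 3.4273500
  S → negative
  λ: 23.186′ = 0.386433°; total 0.3864333
  W ⇒ negate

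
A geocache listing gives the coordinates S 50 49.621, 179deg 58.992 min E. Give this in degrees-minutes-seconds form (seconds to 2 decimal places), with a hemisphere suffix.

φ: 49.62100′ → 49′ and 0.62100 × 60 = 37.2600″
λ: fractional minutes 0.99200 × 60 = 59.5200″

50°49′37.26″ S, 179°58′59.52″ E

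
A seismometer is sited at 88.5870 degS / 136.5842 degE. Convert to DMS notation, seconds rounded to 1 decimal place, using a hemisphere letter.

88°35′13.2″ S, 136°35′3.1″ E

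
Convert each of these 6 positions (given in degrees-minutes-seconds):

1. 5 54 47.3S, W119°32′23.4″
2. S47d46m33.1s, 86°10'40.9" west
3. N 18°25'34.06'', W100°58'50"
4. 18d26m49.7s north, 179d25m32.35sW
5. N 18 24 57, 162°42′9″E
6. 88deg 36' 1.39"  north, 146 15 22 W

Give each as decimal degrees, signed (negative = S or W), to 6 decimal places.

1. -5.913139, -119.539833
2. -47.775861, -86.178028
3. 18.426128, -100.980556
4. 18.447139, -179.425653
5. 18.415833, 162.702500
6. 88.600386, -146.256111

Point 1:
  Latitude: 54′ + 47.3″ = 54.78833′; 5 + 54.78833/60 = 5.9131389
  hemisphere S, so the sign is −
  Longitude: 119° + 32/60 + 23.4/3600 = 119 + 0.533333 + 0.006500 = 119.5398333
  hemisphere W, so the sign is −
Point 2:
  φ: 47° + 46/60 + 33.1/3600 = 47 + 0.766667 + 0.009194 = 47.7758611
  S ⇒ negate
  Longitude: 86 + 10/60 + 40.9/3600 = 86.1780278
  W ⇒ negate
Point 3:
  φ: 18 + 25/60 + 34.06/3600 = 18.4261278
  N ⇒ keep positive
  λ: 100° + 58/60 + 50/3600 = 100 + 0.966667 + 0.013889 = 100.9805556
  W → negative
Point 4:
  Lat: 26′ + 49.7″ = 26.82833′; 18 + 26.82833/60 = 18.4471389
  N ⇒ keep positive
  Lon: 25′ + 32.35″ = 25.53917′; 179 + 25.53917/60 = 179.4256528
  hemisphere W, so the sign is −
Point 5:
  Lat: 18° + 24/60 + 57/3600 = 18 + 0.400000 + 0.015833 = 18.4158333
  N ⇒ keep positive
  Lon: 162° + 42/60 + 9/3600 = 162 + 0.700000 + 0.002500 = 162.7025000
  E ⇒ keep positive
Point 6:
  Latitude: 36′ + 1.39″ = 36.02317′; 88 + 36.02317/60 = 88.6003861
  N ⇒ keep positive
  Lon: 146 + 15/60 + 22/3600 = 146.2561111
  W → negative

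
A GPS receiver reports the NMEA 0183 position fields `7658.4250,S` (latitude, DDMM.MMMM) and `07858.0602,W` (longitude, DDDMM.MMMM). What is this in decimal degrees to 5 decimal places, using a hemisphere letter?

76.97375° S, 78.96767° W

φ: split at 2 digits → 76° and 58.425′; 76 + 58.425/60 = 76.973750
λ: split at 3 digits → 078° and 58.0602′; 78 + 58.0602/60 = 78.967670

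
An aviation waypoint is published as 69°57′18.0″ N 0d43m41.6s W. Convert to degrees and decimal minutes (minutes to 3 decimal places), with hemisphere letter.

69° 57.300′ N, 0° 43.693′ W

Lat: 57 + 18/60 = 57.30000′
Longitude: seconds/60 = 0.69333; minutes = 43 + 0.69333 = 43.69333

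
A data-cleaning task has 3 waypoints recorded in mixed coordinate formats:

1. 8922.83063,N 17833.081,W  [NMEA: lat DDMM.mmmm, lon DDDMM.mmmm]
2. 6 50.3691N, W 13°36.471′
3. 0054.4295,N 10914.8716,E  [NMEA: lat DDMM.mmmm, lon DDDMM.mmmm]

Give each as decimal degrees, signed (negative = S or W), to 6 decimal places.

Point 1:
  Latitude: split at 2 digits → 89° and 22.83063′; 89 + 22.83063/60 = 89.3805105
  N ⇒ keep positive
  Lon: split at 3 digits → 178° and 33.081′; 178 + 33.081/60 = 178.5513500
  hemisphere W, so the sign is −
Point 2:
  Lat: 50.3691′ = 0.839485°; total 6.8394850
  N → positive
  Longitude: 36.471′ = 0.607850°; total 13.6078500
  W ⇒ negate
Point 3:
  Lat: degrees = first 2 digits = 0, minutes = 54.4295; 0 + 54.4295/60 = 0.9071583
  N → positive
  Lon: degrees = first 3 digits = 109, minutes = 14.8716; 109 + 14.8716/60 = 109.2478600
  E ⇒ keep positive

1. 89.380511, -178.551350
2. 6.839485, -13.607850
3. 0.907158, 109.247860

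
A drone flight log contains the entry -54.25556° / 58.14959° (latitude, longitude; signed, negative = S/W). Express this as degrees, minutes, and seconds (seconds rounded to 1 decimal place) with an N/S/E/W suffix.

54°15′20.0″ S, 58°08′58.5″ E

Latitude is negative → S; |value| = 54.255560
Latitude: whole degrees 54; 15.33360′ → 15′ and 20.016″
λ: whole degrees 58; 8.97540′ → 8′ and 58.524″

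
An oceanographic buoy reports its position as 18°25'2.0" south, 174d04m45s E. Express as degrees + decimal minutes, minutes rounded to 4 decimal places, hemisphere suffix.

Lat: seconds/60 = 0.03333; minutes = 25 + 0.03333 = 25.033333
λ: seconds/60 = 0.75000; minutes = 4 + 0.75000 = 4.750000

18° 25.0333′ S, 174° 4.7500′ E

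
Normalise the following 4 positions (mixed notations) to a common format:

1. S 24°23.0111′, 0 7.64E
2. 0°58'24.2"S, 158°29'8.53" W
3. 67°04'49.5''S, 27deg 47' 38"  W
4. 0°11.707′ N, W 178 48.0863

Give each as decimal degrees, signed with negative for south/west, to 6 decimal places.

1. -24.383518, 0.127333
2. -0.973389, -158.485703
3. -67.080417, -27.793889
4. 0.195117, -178.801438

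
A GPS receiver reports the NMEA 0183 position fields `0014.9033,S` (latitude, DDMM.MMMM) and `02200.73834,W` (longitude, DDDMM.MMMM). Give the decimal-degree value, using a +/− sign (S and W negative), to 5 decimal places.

φ: split at 2 digits → 00° and 14.9033′; 0 + 14.9033/60 = 0.248388
S ⇒ negate
Lon: split at 3 digits → 022° and 0.73834′; 22 + 0.73834/60 = 22.012306
W ⇒ negate

-0.24839, -22.01231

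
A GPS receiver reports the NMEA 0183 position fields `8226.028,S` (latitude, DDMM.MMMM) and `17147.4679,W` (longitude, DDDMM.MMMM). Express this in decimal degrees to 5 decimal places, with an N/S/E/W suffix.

φ: degrees = first 2 digits = 82, minutes = 26.028; 82 + 26.028/60 = 82.433800
λ: degrees = first 3 digits = 171, minutes = 47.4679; 171 + 47.4679/60 = 171.791132

82.43380° S, 171.79113° W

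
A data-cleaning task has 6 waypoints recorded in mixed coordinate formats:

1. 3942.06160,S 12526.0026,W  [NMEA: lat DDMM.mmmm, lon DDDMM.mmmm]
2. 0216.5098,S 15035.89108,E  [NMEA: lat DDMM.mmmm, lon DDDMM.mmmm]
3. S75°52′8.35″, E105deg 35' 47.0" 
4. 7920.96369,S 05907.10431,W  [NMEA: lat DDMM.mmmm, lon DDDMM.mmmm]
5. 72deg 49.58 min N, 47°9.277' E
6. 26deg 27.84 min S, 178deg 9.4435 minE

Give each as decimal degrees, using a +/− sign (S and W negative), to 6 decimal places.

Point 1:
  Lat: split at 2 digits → 39° and 42.0616′; 39 + 42.0616/60 = 39.7010267
  hemisphere S, so the sign is −
  Lon: split at 3 digits → 125° and 26.0026′; 125 + 26.0026/60 = 125.4333767
  hemisphere W, so the sign is −
Point 2:
  φ: degrees = first 2 digits = 2, minutes = 16.5098; 2 + 16.5098/60 = 2.2751633
  hemisphere S, so the sign is −
  Longitude: split at 3 digits → 150° and 35.89108′; 150 + 35.89108/60 = 150.5981847
  E ⇒ keep positive
Point 3:
  Lat: 75 + 52/60 + 8.35/3600 = 75.8689861
  S ⇒ negate
  Longitude: 105 + 35/60 + 47/3600 = 105.5963889
  E ⇒ keep positive
Point 4:
  φ: degrees = first 2 digits = 79, minutes = 20.96369; 79 + 20.96369/60 = 79.3493948
  S → negative
  λ: degrees = first 3 digits = 59, minutes = 7.10431; 59 + 7.10431/60 = 59.1184052
  W → negative
Point 5:
  φ: 72 + 49.58/60 = 72.8263333
  N ⇒ keep positive
  λ: 9.277′ = 0.154617°; total 47.1546167
  E ⇒ keep positive
Point 6:
  Lat: 27.84′ = 0.464000°; total 26.4640000
  hemisphere S, so the sign is −
  λ: 9.4435′ = 0.157392°; total 178.1573917
  E ⇒ keep positive

1. -39.701027, -125.433377
2. -2.275163, 150.598185
3. -75.868986, 105.596389
4. -79.349395, -59.118405
5. 72.826333, 47.154617
6. -26.464000, 178.157392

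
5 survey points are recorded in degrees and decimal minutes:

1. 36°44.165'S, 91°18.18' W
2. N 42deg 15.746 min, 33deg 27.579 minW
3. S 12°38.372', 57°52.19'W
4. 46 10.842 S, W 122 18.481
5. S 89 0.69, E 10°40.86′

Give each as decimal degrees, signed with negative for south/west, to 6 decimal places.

Point 1:
  Lat: 44.165′ = 0.736083°; total 36.7360833
  hemisphere S, so the sign is −
  Lon: 18.18′ = 0.303000°; total 91.3030000
  W ⇒ negate
Point 2:
  Lat: 42 + 15.746/60 = 42.2624333
  N ⇒ keep positive
  Lon: 33 + 27.579/60 = 33.4596500
  hemisphere W, so the sign is −
Point 3:
  Latitude: 38.372′ = 0.639533°; total 12.6395333
  S → negative
  λ: 57 + 52.19/60 = 57.8698333
  hemisphere W, so the sign is −
Point 4:
  φ: 46 + 10.842/60 = 46.1807000
  S → negative
  Lon: 18.481′ = 0.308017°; total 122.3080167
  hemisphere W, so the sign is −
Point 5:
  φ: 0.69′ = 0.011500°; total 89.0115000
  hemisphere S, so the sign is −
  λ: 40.86′ = 0.681000°; total 10.6810000
  E ⇒ keep positive

1. -36.736083, -91.303000
2. 42.262433, -33.459650
3. -12.639533, -57.869833
4. -46.180700, -122.308017
5. -89.011500, 10.681000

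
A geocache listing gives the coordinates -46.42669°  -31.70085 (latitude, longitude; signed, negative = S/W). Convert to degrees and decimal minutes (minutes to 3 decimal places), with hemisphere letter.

Latitude is negative → S; |value| = 46.426690
φ: 46° + 0.426690 × 60 = 46° 25.60140′
Longitude is negative → W; |value| = 31.700850
Longitude: minutes = (31.700850 − 31) × 60 = 42.05100

46° 25.601′ S, 31° 42.051′ W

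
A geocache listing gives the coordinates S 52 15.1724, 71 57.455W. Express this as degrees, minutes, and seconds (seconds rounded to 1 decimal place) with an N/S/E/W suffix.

52°15′10.3″ S, 71°57′27.3″ W

Lat: 15.17240′ → 15′ and 0.17240 × 60 = 10.344″
λ: fractional minutes 0.45500 × 60 = 27.300″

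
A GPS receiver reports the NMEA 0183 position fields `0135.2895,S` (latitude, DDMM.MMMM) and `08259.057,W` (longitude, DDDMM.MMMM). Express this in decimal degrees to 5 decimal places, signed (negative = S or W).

-1.58816, -82.98428

Latitude: split at 2 digits → 01° and 35.2895′; 1 + 35.2895/60 = 1.588158
hemisphere S, so the sign is −
Lon: degrees = first 3 digits = 82, minutes = 59.057; 82 + 59.057/60 = 82.984283
W → negative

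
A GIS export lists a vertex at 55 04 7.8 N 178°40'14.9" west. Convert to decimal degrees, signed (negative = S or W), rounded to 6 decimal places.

Latitude: 4′ + 7.8″ = 4.13000′; 55 + 4.13000/60 = 55.0688333
N → positive
λ: 178° + 40/60 + 14.9/3600 = 178 + 0.666667 + 0.004139 = 178.6708056
W ⇒ negate

55.068833, -178.670806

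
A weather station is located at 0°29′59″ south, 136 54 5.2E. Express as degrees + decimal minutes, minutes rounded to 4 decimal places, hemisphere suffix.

Lat: seconds/60 = 0.98333; minutes = 29 + 0.98333 = 29.983333
Longitude: seconds/60 = 0.08667; minutes = 54 + 0.08667 = 54.086667

0° 29.9833′ S, 136° 54.0867′ E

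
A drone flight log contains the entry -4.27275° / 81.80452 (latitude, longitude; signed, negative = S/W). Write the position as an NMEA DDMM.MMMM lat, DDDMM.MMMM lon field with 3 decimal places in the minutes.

Latitude is negative → S; |value| = 4.272750
Lat: 4° + 0.272750 × 60 = 4° 16.36500′
Lon: fractional part 0.804520 → 48.27120 minutes

0416.365,S / 08148.271,E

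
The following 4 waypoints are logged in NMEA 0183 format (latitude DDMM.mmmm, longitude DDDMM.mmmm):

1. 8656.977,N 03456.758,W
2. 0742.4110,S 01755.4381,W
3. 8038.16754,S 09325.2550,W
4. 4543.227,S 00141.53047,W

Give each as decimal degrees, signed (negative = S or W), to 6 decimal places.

1. 86.949617, -34.945967
2. -7.706850, -17.923968
3. -80.636126, -93.420917
4. -45.720450, -1.692175

Point 1:
  Lat: split at 2 digits → 86° and 56.977′; 86 + 56.977/60 = 86.9496167
  N ⇒ keep positive
  λ: split at 3 digits → 034° and 56.758′; 34 + 56.758/60 = 34.9459667
  hemisphere W, so the sign is −
Point 2:
  Lat: degrees = first 2 digits = 7, minutes = 42.411; 7 + 42.411/60 = 7.7068500
  S ⇒ negate
  λ: split at 3 digits → 017° and 55.4381′; 17 + 55.4381/60 = 17.9239683
  hemisphere W, so the sign is −
Point 3:
  φ: degrees = first 2 digits = 80, minutes = 38.16754; 80 + 38.16754/60 = 80.6361257
  S → negative
  Lon: degrees = first 3 digits = 93, minutes = 25.255; 93 + 25.255/60 = 93.4209167
  W ⇒ negate
Point 4:
  Lat: degrees = first 2 digits = 45, minutes = 43.227; 45 + 43.227/60 = 45.7204500
  S → negative
  Lon: degrees = first 3 digits = 1, minutes = 41.53047; 1 + 41.53047/60 = 1.6921745
  hemisphere W, so the sign is −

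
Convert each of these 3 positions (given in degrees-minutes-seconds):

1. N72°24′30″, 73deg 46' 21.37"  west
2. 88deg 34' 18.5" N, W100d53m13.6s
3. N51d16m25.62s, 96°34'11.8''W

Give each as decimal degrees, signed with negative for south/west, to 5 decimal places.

1. 72.40833, -73.77260
2. 88.57181, -100.88711
3. 51.27378, -96.56994

Point 1:
  Latitude: 72° + 24/60 + 30/3600 = 72 + 0.400000 + 0.008333 = 72.408333
  N → positive
  Longitude: 73 + 46/60 + 21.37/3600 = 73.772603
  hemisphere W, so the sign is −
Point 2:
  φ: 88° + 34/60 + 18.5/3600 = 88 + 0.566667 + 0.005139 = 88.571806
  N → positive
  Longitude: 53′ + 13.6″ = 53.22667′; 100 + 53.22667/60 = 100.887111
  hemisphere W, so the sign is −
Point 3:
  φ: 51 + 16/60 + 25.62/3600 = 51.273783
  N → positive
  λ: 96 + 34/60 + 11.8/3600 = 96.569944
  W → negative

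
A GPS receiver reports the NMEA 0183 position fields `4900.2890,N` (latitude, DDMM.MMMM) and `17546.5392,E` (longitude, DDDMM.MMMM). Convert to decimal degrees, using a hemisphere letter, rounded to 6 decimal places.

Latitude: split at 2 digits → 49° and 0.289′; 49 + 0.289/60 = 49.0048167
Lon: degrees = first 3 digits = 175, minutes = 46.5392; 175 + 46.5392/60 = 175.7756533

49.004817° N, 175.775653° E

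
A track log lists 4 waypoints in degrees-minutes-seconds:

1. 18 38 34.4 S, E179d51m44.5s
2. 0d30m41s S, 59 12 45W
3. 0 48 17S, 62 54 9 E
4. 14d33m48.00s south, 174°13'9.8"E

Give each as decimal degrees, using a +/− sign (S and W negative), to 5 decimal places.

1. -18.64289, 179.86236
2. -0.51139, -59.21250
3. -0.80472, 62.90250
4. -14.56333, 174.21939

Point 1:
  φ: 18° + 38/60 + 34.4/3600 = 18 + 0.633333 + 0.009556 = 18.642889
  S → negative
  Lon: 179° + 51/60 + 44.5/3600 = 179 + 0.850000 + 0.012361 = 179.862361
  E → positive
Point 2:
  φ: 0° + 30/60 + 41/3600 = 0 + 0.500000 + 0.011389 = 0.511389
  S ⇒ negate
  Longitude: 59° + 12/60 + 45/3600 = 59 + 0.200000 + 0.012500 = 59.212500
  W → negative
Point 3:
  Latitude: 0 + 48/60 + 17/3600 = 0.804722
  S → negative
  Longitude: 54′ + 9″ = 54.15000′; 62 + 54.15000/60 = 62.902500
  E → positive
Point 4:
  φ: 14° + 33/60 + 48/3600 = 14 + 0.550000 + 0.013333 = 14.563333
  hemisphere S, so the sign is −
  Lon: 13′ + 9.8″ = 13.16333′; 174 + 13.16333/60 = 174.219389
  E ⇒ keep positive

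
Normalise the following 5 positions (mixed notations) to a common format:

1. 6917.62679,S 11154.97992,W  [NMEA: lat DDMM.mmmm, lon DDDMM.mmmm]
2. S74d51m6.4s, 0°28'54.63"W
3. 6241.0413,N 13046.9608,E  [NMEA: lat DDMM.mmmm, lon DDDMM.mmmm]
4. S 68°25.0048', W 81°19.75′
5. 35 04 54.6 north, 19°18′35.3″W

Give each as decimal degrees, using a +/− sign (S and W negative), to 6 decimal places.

1. -69.293780, -111.916332
2. -74.851778, -0.481842
3. 62.684022, 130.782680
4. -68.416747, -81.329167
5. 35.081833, -19.309806

Point 1:
  φ: split at 2 digits → 69° and 17.62679′; 69 + 17.62679/60 = 69.2937798
  S ⇒ negate
  λ: degrees = first 3 digits = 111, minutes = 54.97992; 111 + 54.97992/60 = 111.9163320
  W → negative
Point 2:
  Lat: 74° + 51/60 + 6.4/3600 = 74 + 0.850000 + 0.001778 = 74.8517778
  S → negative
  λ: 28′ + 54.63″ = 28.91050′; 0 + 28.91050/60 = 0.4818417
  W → negative
Point 3:
  Latitude: degrees = first 2 digits = 62, minutes = 41.0413; 62 + 41.0413/60 = 62.6840217
  N → positive
  Longitude: split at 3 digits → 130° and 46.9608′; 130 + 46.9608/60 = 130.7826800
  E ⇒ keep positive
Point 4:
  Latitude: 25.0048′ = 0.416747°; total 68.4167467
  S ⇒ negate
  Longitude: 19.75′ = 0.329167°; total 81.3291667
  hemisphere W, so the sign is −
Point 5:
  Latitude: 35 + 4/60 + 54.6/3600 = 35.0818333
  N → positive
  Longitude: 19 + 18/60 + 35.3/3600 = 19.3098056
  hemisphere W, so the sign is −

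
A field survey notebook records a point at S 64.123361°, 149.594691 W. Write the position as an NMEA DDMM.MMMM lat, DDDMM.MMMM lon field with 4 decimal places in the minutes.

6407.4017,S / 14935.6815,W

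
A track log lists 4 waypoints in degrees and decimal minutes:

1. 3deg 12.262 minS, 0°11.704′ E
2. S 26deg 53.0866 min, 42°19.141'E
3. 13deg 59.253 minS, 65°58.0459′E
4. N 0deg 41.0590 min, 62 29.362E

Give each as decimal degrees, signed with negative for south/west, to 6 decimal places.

1. -3.204367, 0.195067
2. -26.884777, 42.319017
3. -13.987550, 65.967432
4. 0.684317, 62.489367

Point 1:
  Lat: 12.262′ = 0.204367°; total 3.2043667
  S ⇒ negate
  λ: 0 + 11.704/60 = 0.1950667
  E → positive
Point 2:
  Lat: 53.0866′ = 0.884777°; total 26.8847767
  S ⇒ negate
  λ: 19.141′ = 0.319017°; total 42.3190167
  E ⇒ keep positive
Point 3:
  Lat: 59.253′ = 0.987550°; total 13.9875500
  S ⇒ negate
  λ: 58.0459′ = 0.967432°; total 65.9674317
  E ⇒ keep positive
Point 4:
  Latitude: 41.059′ = 0.684317°; total 0.6843167
  N ⇒ keep positive
  Longitude: 62 + 29.362/60 = 62.4893667
  E ⇒ keep positive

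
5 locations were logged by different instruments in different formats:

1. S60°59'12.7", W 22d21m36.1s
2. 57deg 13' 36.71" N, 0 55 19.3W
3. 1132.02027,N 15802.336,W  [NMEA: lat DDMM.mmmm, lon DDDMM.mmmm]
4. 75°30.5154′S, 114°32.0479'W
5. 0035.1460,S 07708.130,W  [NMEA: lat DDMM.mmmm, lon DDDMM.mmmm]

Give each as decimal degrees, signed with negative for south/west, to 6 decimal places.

Point 1:
  Latitude: 60° + 59/60 + 12.7/3600 = 60 + 0.983333 + 0.003528 = 60.9868611
  hemisphere S, so the sign is −
  Longitude: 21′ + 36.1″ = 21.60167′; 22 + 21.60167/60 = 22.3600278
  W → negative
Point 2:
  Lat: 57° + 13/60 + 36.71/3600 = 57 + 0.216667 + 0.010197 = 57.2268639
  N ⇒ keep positive
  Longitude: 0° + 55/60 + 19.3/3600 = 0 + 0.916667 + 0.005361 = 0.9220278
  hemisphere W, so the sign is −
Point 3:
  φ: split at 2 digits → 11° and 32.02027′; 11 + 32.02027/60 = 11.5336712
  N → positive
  Lon: degrees = first 3 digits = 158, minutes = 2.336; 158 + 2.336/60 = 158.0389333
  hemisphere W, so the sign is −
Point 4:
  φ: 30.5154′ = 0.508590°; total 75.5085900
  S ⇒ negate
  λ: 32.0479′ = 0.534132°; total 114.5341317
  W → negative
Point 5:
  φ: degrees = first 2 digits = 0, minutes = 35.146; 0 + 35.146/60 = 0.5857667
  hemisphere S, so the sign is −
  λ: degrees = first 3 digits = 77, minutes = 8.13; 77 + 8.13/60 = 77.1355000
  W ⇒ negate

1. -60.986861, -22.360028
2. 57.226864, -0.922028
3. 11.533671, -158.038933
4. -75.508590, -114.534132
5. -0.585767, -77.135500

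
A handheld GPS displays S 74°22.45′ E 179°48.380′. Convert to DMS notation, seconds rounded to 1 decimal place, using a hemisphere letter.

74°22′27.0″ S, 179°48′22.8″ E

Latitude: fractional minutes 0.45000 × 60 = 27.000″
Lon: 48.38000′ → 48′ and 0.38000 × 60 = 22.800″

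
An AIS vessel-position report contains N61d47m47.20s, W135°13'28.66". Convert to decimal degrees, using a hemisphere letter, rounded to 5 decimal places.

61.79644° N, 135.22463° W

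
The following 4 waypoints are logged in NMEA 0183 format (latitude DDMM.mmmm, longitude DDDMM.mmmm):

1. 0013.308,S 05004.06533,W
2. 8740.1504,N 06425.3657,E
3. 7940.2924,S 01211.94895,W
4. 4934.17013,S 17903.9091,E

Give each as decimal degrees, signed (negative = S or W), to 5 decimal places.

1. -0.22180, -50.06776
2. 87.66917, 64.42276
3. -79.67154, -12.19915
4. -49.56950, 179.06515

Point 1:
  Lat: degrees = first 2 digits = 0, minutes = 13.308; 0 + 13.308/60 = 0.221800
  S ⇒ negate
  Lon: degrees = first 3 digits = 50, minutes = 4.06533; 50 + 4.06533/60 = 50.067756
  W ⇒ negate
Point 2:
  Latitude: degrees = first 2 digits = 87, minutes = 40.1504; 87 + 40.1504/60 = 87.669173
  N ⇒ keep positive
  Longitude: degrees = first 3 digits = 64, minutes = 25.3657; 64 + 25.3657/60 = 64.422762
  E → positive
Point 3:
  φ: split at 2 digits → 79° and 40.2924′; 79 + 40.2924/60 = 79.671540
  hemisphere S, so the sign is −
  Lon: degrees = first 3 digits = 12, minutes = 11.94895; 12 + 11.94895/60 = 12.199149
  W ⇒ negate
Point 4:
  Lat: split at 2 digits → 49° and 34.17013′; 49 + 34.17013/60 = 49.569502
  S ⇒ negate
  Lon: split at 3 digits → 179° and 3.9091′; 179 + 3.9091/60 = 179.065152
  E ⇒ keep positive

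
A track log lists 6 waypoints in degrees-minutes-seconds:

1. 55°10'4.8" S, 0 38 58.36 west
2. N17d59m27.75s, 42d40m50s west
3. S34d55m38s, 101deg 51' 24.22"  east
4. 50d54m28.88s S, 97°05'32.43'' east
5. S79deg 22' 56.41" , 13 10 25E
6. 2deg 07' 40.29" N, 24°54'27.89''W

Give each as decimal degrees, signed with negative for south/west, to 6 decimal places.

1. -55.168000, -0.649544
2. 17.991042, -42.680556
3. -34.927222, 101.856728
4. -50.908022, 97.092342
5. -79.382336, 13.173611
6. 2.127858, -24.907747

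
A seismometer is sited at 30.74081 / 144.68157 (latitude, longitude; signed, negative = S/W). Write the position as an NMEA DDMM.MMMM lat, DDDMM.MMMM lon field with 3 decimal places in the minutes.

Latitude: minutes = (30.740810 − 30) × 60 = 44.44860
Lon: minutes = (144.681570 − 144) × 60 = 40.89420

3044.449,N / 14440.894,E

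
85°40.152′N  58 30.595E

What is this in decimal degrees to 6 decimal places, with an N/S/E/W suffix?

85.669200° N, 58.509917° E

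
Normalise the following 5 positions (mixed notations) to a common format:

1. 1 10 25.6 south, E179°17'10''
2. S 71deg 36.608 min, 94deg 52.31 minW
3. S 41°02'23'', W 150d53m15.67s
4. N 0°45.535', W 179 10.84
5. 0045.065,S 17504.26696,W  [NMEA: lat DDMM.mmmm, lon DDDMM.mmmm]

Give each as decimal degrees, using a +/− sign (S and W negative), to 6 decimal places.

Point 1:
  Latitude: 1 + 10/60 + 25.6/3600 = 1.1737778
  S ⇒ negate
  Lon: 179 + 17/60 + 10/3600 = 179.2861111
  E → positive
Point 2:
  Lat: 36.608′ = 0.610133°; total 71.6101333
  S → negative
  Lon: 94 + 52.31/60 = 94.8718333
  W → negative
Point 3:
  φ: 2′ + 23″ = 2.38333′; 41 + 2.38333/60 = 41.0397222
  S → negative
  Lon: 150° + 53/60 + 15.67/3600 = 150 + 0.883333 + 0.004353 = 150.8876861
  W ⇒ negate
Point 4:
  Lat: 45.535′ = 0.758917°; total 0.7589167
  N ⇒ keep positive
  Longitude: 179 + 10.84/60 = 179.1806667
  W ⇒ negate
Point 5:
  Lat: degrees = first 2 digits = 0, minutes = 45.065; 0 + 45.065/60 = 0.7510833
  hemisphere S, so the sign is −
  Longitude: degrees = first 3 digits = 175, minutes = 4.26696; 175 + 4.26696/60 = 175.0711160
  hemisphere W, so the sign is −

1. -1.173778, 179.286111
2. -71.610133, -94.871833
3. -41.039722, -150.887686
4. 0.758917, -179.180667
5. -0.751083, -175.071116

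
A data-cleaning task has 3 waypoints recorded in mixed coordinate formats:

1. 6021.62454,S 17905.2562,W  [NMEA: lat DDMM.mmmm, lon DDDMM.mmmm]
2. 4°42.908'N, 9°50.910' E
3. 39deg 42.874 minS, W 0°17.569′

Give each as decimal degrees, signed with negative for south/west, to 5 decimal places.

Point 1:
  Latitude: split at 2 digits → 60° and 21.62454′; 60 + 21.62454/60 = 60.360409
  S ⇒ negate
  Longitude: split at 3 digits → 179° and 5.2562′; 179 + 5.2562/60 = 179.087603
  W ⇒ negate
Point 2:
  φ: 4 + 42.908/60 = 4.715133
  N ⇒ keep positive
  Lon: 50.91′ = 0.848500°; total 9.848500
  E → positive
Point 3:
  Lat: 42.874′ = 0.714567°; total 39.714567
  hemisphere S, so the sign is −
  Longitude: 17.569′ = 0.292817°; total 0.292817
  hemisphere W, so the sign is −

1. -60.36041, -179.08760
2. 4.71513, 9.84850
3. -39.71457, -0.29282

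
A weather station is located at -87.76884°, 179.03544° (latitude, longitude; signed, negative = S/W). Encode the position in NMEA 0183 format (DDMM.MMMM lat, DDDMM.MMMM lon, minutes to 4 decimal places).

8746.1304,S / 17902.1264,E

Latitude is negative → S; |value| = 87.768840
Latitude: minutes = (87.768840 − 87) × 60 = 46.130400
Lon: fractional part 0.035440 → 2.126400 minutes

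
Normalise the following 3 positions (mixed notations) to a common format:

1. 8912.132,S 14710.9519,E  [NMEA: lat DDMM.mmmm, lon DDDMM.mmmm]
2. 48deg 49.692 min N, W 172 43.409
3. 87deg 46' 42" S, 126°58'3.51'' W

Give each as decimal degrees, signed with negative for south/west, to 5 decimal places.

Point 1:
  Lat: split at 2 digits → 89° and 12.132′; 89 + 12.132/60 = 89.202200
  hemisphere S, so the sign is −
  Lon: degrees = first 3 digits = 147, minutes = 10.9519; 147 + 10.9519/60 = 147.182532
  E → positive
Point 2:
  Latitude: 49.692′ = 0.828200°; total 48.828200
  N ⇒ keep positive
  λ: 172 + 43.409/60 = 172.723483
  W ⇒ negate
Point 3:
  φ: 87 + 46/60 + 42/3600 = 87.778333
  hemisphere S, so the sign is −
  Longitude: 126 + 58/60 + 3.51/3600 = 126.967642
  hemisphere W, so the sign is −

1. -89.20220, 147.18253
2. 48.82820, -172.72348
3. -87.77833, -126.96764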